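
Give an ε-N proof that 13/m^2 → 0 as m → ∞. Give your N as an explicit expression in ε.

N = (13/ε)^{1/2}

Suppose ε > 0. For m ≥ 1, |13/m^2 − 0| = 13/m^2.
13/m^2 < ε ⇔ m^2 > 13/ε ⇔ m > (13/ε)^{1/2}.
Take N = (13/ε)^{1/2}. Then m > N implies 13/m^2 < ε.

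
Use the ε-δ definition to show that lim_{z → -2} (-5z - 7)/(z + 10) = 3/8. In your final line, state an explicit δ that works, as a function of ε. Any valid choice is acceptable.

Fix ε > 0. We want δ > 0 with 0 < |z + 2| < δ ⇒ |(-5z - 7)/(z + 10) − (3/8)| < ε.
Combining over a common denominator, (-5z - 7)/(z + 10) − (3/8) = [(-5z - 7)·8 − 3·(z + 10)] / [8·(z + 10)] = -43(z + 2) / (8(z + 10)).
So |(-5z - 7)/(z + 10) − (3/8)| = 43|z + 2| / (8·|z + 10|).
Require δ ≤ 4, so |z + 10| ≥ |8| − |z + 2| > 8 − 4 = 4.
Hence |(-5z - 7)/(z + 10) − (3/8)| < 43|z + 2|/(8·4) = (43/32)|z + 2|, which is < ε once |z + 2| < (32/43)ε.
Take δ = min(4, (32/43)ε). Then 0 < |z + 2| < δ forces both bounds, so |(-5z - 7)/(z + 10) − (3/8)| < ε.

δ = min(4, (32/43)ε)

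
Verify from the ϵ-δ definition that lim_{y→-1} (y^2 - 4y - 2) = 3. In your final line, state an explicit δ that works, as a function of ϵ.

δ = min(2, ϵ/8)

Let ϵ > 0. We want δ > 0 such that 0 < |y + 1| < δ implies |(y^2 - 4y - 2) − 3| < ϵ.
(y^2 - 4y - 2) − 3 = y^2 - 4y - 5 = (y + 1)(y - 5).
So |(y^2 - 4y - 2) − 3| = |y + 1|·|y - 5|.
Require δ ≤ 2. Then |y + 1| < 2 gives |y| < 3, and by the triangle inequality |y - 5| ≤ 3 + 5 = 8.
Hence |(y^2 - 4y - 2) − 3| ≤ 8|y + 1| < ϵ provided |y + 1| < ϵ/8.
Take δ = min(2, ϵ/8). Then 0 < |y + 1| < δ gives both |y + 1| < 2 and |y + 1| < ϵ/8, so |(y^2 - 4y - 2) − 3| < ϵ.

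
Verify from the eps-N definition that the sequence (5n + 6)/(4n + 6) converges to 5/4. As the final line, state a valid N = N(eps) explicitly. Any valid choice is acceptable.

Fix eps > 0. For n ≥ 1, |(5n + 6)/(4n + 6) − (5/4)| = |-6|/(4(4n + 6)) = 6/(4(4n + 6)).
Since 4n + 6 ≥ 4n for n ≥ 1, this is ≤ 6/(4·4n) = (3/8)/n.
So |(5n + 6)/(4n + 6) − (5/4)| < eps whenever n > (3/8)/eps.
Take N = (3/8)/eps. If n > N then |(5n + 6)/(4n + 6) − (5/4)| ≤ (3/8)/n < eps.

N = (3/8)/eps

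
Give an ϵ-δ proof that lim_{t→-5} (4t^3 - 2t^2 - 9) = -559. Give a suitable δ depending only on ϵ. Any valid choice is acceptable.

Fix ϵ > 0. We want δ > 0 such that 0 < |t + 5| < δ implies |(4t^3 - 2t^2 - 9) + 559| < ϵ.
(4t^3 - 2t^2 - 9) + 559 = 4t^3 - 2t^2 + 550 = (t + 5)(4t^2 - 22t + 110).
So |(4t^3 - 2t^2 - 9) + 559| = |t + 5|·|4t^2 - 22t + 110|.
Require δ ≤ 1. Then |t + 5| < 1 gives |t| < 6, and by the triangle inequality |4t^2 - 22t + 110| ≤ 4·6^2 + 22·6 + 110 = 386.
Hence |(4t^3 - 2t^2 - 9) + 559| ≤ 386|t + 5| < ϵ provided |t + 5| < ϵ/386.
Take δ = min(1, ϵ/386). Then 0 < |t + 5| < δ gives both |t + 5| < 1 and |t + 5| < ϵ/386, so |(4t^3 - 2t^2 - 9) + 559| < ϵ.

δ = min(1, ϵ/386)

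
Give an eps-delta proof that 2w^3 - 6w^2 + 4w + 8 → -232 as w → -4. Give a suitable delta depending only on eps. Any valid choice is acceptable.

delta = min(2, eps/216)

Suppose eps > 0. We want delta > 0 such that 0 < |w + 4| < delta implies |(2w^3 - 6w^2 + 4w + 8) + 232| < eps.
(2w^3 - 6w^2 + 4w + 8) + 232 = 2w^3 - 6w^2 + 4w + 240 = (w + 4)(2w^2 - 14w + 60).
So |(2w^3 - 6w^2 + 4w + 8) + 232| = |w + 4|·|2w^2 - 14w + 60|.
Assume first that |w + 4| < 2, so |w| < 6. Then |2w^2 - 14w + 60| ≤ 2·6^2 + 14·6 + 60 = 216.
Hence |(2w^3 - 6w^2 + 4w + 8) + 232| ≤ 216|w + 4| < eps provided |w + 4| < eps/216.
Choosing delta = min(2, eps/216) ensures both conditions, hence |(2w^3 - 6w^2 + 4w + 8) + 232| < eps.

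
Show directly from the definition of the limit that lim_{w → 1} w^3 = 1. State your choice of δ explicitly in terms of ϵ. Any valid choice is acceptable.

δ = min(1, ϵ/7)

Let ϵ > 0. We seek δ > 0 with 0 < |w − 1| < δ ⇒ |w^3 − 1| < ϵ.
Factor: w^3 − 1 = (w − 1)(w^2 + w + 1), so |w^3 − 1| = |w − 1|·|w^2 + w + 1|.
Impose δ ≤ 1 so that |w| < 2; then |w^2 + w + 1| ≤ 7.
Hence |w^3 − 1| ≤ 7|w − 1|, which is < ϵ once |w − 1| < ϵ/7.
Take δ = min(1, ϵ/7). If 0 < |w − 1| < δ then both bounds hold and |w^3 − 1| ≤ 7|w − 1| < 7·(ϵ/7) = ϵ.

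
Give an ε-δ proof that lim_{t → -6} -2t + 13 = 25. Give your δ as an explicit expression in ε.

Let ε > 0 be given. We need δ > 0 so that 0 < |t + 6| < δ implies |(-2t + 13) − 25| < ε.
Since (-2t + 13) − 25 = -2(t + 6), we have |(-2t + 13) − 25| = 2|t + 6|.
So 2|t + 6| < ε exactly when |t + 6| < ε/2.
Choosing δ = ε/2 gives |(-2t + 13) − 25| = 2|t + 6| < ε whenever |t + 6| < δ.

δ = ε/2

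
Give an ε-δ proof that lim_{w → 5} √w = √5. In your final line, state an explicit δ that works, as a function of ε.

Suppose ε > 0. We want δ > 0 such that 0 < |w − 5| < δ implies |√w − √5| < ε.
Rationalise: √w − √5 = (w − 5)/(√w + √5), so |√w − √5| = |w − 5|/(√w + √5).
Restrict δ ≤ 5 so that |w − 5| < 5 forces w > 0, and then √w + √5 > √5.
Hence |√w − √5| < |w − 5|/√5, which is < ε once |w − 5| < √5·ε.
Take δ = min(5, √5·ε). If 0 < |w − 5| < δ then w > 0 and |√w − √5| < |w − 5|/√5 < ε.

δ = min(5, √5·ε)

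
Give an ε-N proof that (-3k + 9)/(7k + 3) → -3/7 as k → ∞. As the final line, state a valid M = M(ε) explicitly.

M = (72/49)/ε

Suppose ε > 0. For k ≥ 1, |(-3k + 9)/(7k + 3) + 3/7| = |72|/(7(7k + 3)) = 72/(7(7k + 3)).
Since 7k + 3 ≥ 7k for k ≥ 1, this is ≤ 72/(7·7k) = (72/49)/k.
So |(-3k + 9)/(7k + 3) + 3/7| < ε whenever k > (72/49)/ε.
Take M = (72/49)/ε. If k > M then |(-3k + 9)/(7k + 3) + 3/7| ≤ (72/49)/k < ε.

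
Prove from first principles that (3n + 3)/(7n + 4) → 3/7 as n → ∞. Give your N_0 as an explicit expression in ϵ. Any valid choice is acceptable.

Fix ϵ > 0. For n ≥ 1, |(3n + 3)/(7n + 4) − (3/7)| = |9|/(7(7n + 4)) = 9/(7(7n + 4)).
Since 7n + 4 ≥ 7n for n ≥ 1, this is ≤ 9/(7·7n) = (9/49)/n.
So |(3n + 3)/(7n + 4) − (3/7)| < ϵ whenever n > (9/49)/ϵ.
Take N_0 = (9/49)/ϵ. If n > N_0 then |(3n + 3)/(7n + 4) − (3/7)| ≤ (9/49)/n < ϵ.

N_0 = (9/49)/ϵ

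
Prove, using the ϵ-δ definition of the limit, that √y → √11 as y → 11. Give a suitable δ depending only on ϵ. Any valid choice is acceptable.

δ = min(11, √11·ϵ)

Fix ϵ > 0. We want δ > 0 such that 0 < |y − 11| < δ implies |√y − √11| < ϵ.
Multiplying by the conjugate, |√y − √11| = |y − 11|/(√y + √11).
Restrict δ ≤ 11 so that |y − 11| < 11 forces y > 0, and then √y + √11 > √11.
Hence |√y − √11| < |y − 11|/√11, which is < ϵ once |y − 11| < √11·ϵ.
Take δ = min(11, √11·ϵ). If 0 < |y − 11| < δ then y > 0 and |√y − √11| < |y − 11|/√11 < ϵ.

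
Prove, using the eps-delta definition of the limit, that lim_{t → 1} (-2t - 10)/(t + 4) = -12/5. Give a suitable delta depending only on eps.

Fix eps > 0. We want delta > 0 with 0 < |t − 1| < delta ⇒ |(-2t - 10)/(t + 4) + 12/5| < eps.
Combining over a common denominator, (-2t - 10)/(t + 4) + 12/5 = [(-2t - 10)·5 − (-12)·(t + 4)] / [5·(t + 4)] = 2(t − 1) / (5(t + 4)).
So |(-2t - 10)/(t + 4) + 12/5| = 2|t − 1| / (5·|t + 4|).
Require delta ≤ 5/2, so |t + 4| ≥ |5| − |t − 1| > 5 − 5/2 = 5/2.
Hence |(-2t - 10)/(t + 4) + 12/5| < 2|t − 1|/(5·(5/2)) = (4/25)|t − 1|, which is < eps once |t − 1| < (25/4)eps.
Take delta = min(5/2, (25/4)eps). Then 0 < |t − 1| < delta forces both bounds, so |(-2t - 10)/(t + 4) + 12/5| < eps.

delta = min(5/2, (25/4)eps)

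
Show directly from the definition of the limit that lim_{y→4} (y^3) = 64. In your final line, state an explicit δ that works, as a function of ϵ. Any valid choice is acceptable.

Suppose ϵ > 0. We seek δ > 0 with 0 < |y − 4| < δ ⇒ |y^3 − 64| < ϵ.
Factor: y^3 − 64 = (y − 4)(y^2 + 4y + 16), so |y^3 − 64| = |y − 4|·|y^2 + 4y + 16|.
Restrict δ ≤ 1. Then |y − 4| < 1 gives |y| < 5, so by the triangle inequality |y^2 + 4y + 16| ≤ 5^2 + 4·5 + 16 = 61.
Hence |y^3 − 64| ≤ 61|y − 4|, which is < ϵ once |y − 4| < ϵ/61.
Take δ = min(1, ϵ/61). If 0 < |y − 4| < δ then both bounds hold and |y^3 − 64| ≤ 61|y − 4| < 61·(ϵ/61) = ϵ.

δ = min(1, ϵ/61)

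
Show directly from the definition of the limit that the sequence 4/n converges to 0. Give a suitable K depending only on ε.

K = 4/ε

Suppose ε > 0. For n ≥ 1, |4/n − 0| = 4/(n) ≤ 4/n.
We need 4/n < ε, i.e. n > 4/ε.
Take K = 4/ε. If n > K then |4/n| ≤ 4/n < ε.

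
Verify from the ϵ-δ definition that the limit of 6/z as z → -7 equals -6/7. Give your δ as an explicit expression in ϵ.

Let ϵ > 0. We seek δ > 0 such that 0 < |z + 7| < δ implies |6/z + 6/7| < ϵ.
|6/z + 6/7| = 6·|-7 − z|/(7·|z|) = 6|z + 7|/(7|z|).
Require δ ≤ 7/2 so that |z| > 7 − 7/2 = 7/2, hence 7|z| > 49/2.
Then |6/z + 6/7| < 6|z + 7|/(49/2), which is < ϵ when |z + 7| < (49/12)ϵ.
Take δ = min(7/2, (49/12)ϵ). Then 0 < |z + 7| < δ gives both |z + 7| < 7/2 and |z + 7| < (49/12)ϵ, so |6/z + 6/7| < ϵ.

δ = min(7/2, (49/12)ϵ)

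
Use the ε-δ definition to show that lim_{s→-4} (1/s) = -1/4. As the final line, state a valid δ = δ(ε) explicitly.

Let ε > 0 be given. We seek δ > 0 such that 0 < |s + 4| < δ implies |1/s + 1/4| < ε.
|1/s + 1/4| = |-4 − s|/(4·|s|) = |s + 4|/(4|s|).
Restrict δ ≤ 2. Then |s + 4| < 2 gives |s| > 2, so 4|s| > 8.
Then |1/s + 1/4| < |s + 4|/8, which is < ε when |s + 4| < 8ε.
Take δ = min(2, 8ε). Then 0 < |s + 4| < δ gives both |s + 4| < 2 and |s + 4| < 8ε, so |1/s + 1/4| < ε.

δ = min(2, 8ε)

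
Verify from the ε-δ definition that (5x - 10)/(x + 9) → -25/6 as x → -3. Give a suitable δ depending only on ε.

δ = min(3, (18/55)ε)

Let ε > 0 be given. We want δ > 0 with 0 < |x + 3| < δ ⇒ |(5x - 10)/(x + 9) + 25/6| < ε.
Combining over a common denominator, (5x - 10)/(x + 9) + 25/6 = [(5x - 10)·6 − (-25)·(x + 9)] / [6·(x + 9)] = 55(x + 3) / (6(x + 9)).
So |(5x - 10)/(x + 9) + 25/6| = 55|x + 3| / (6·|x + 9|).
Restrict δ ≤ 3. Then |x + 3| < 3 gives |x + 9| = |(x + 3) + 6| ≥ 6 − 3 = 3.
Hence |(5x - 10)/(x + 9) + 25/6| < 55|x + 3|/(6·3) = (55/18)|x + 3|, which is < ε once |x + 3| < (18/55)ε.
Take δ = min(3, (18/55)ε). Then 0 < |x + 3| < δ forces both bounds, so |(5x - 10)/(x + 9) + 25/6| < ε.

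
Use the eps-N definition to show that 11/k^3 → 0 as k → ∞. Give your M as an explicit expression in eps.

Let eps > 0. For k ≥ 1, |11/k^3 − 0| = 11/k^3.
11/k^3 < eps ⇔ k^3 > 11/eps ⇔ k > (11/eps)^{1/3}.
Take M = (11/eps)^{1/3}. Then k > M implies 11/k^3 < eps.

M = (11/eps)^{1/3}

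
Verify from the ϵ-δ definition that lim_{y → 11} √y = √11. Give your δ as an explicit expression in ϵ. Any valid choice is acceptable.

δ = min(11, √11·ϵ)

Let ϵ > 0 be given. We want δ > 0 such that 0 < |y − 11| < δ implies |√y − √11| < ϵ.
Rationalise: √y − √11 = (y − 11)/(√y + √11), so |√y − √11| = |y − 11|/(√y + √11).
Restrict δ ≤ 11 so that |y − 11| < 11 forces y > 0, and then √y + √11 > √11.
Hence |√y − √11| < |y − 11|/√11, which is < ϵ once |y − 11| < √11·ϵ.
Take δ = min(11, √11·ϵ). If 0 < |y − 11| < δ then y > 0 and |√y − √11| < |y − 11|/√11 < ϵ.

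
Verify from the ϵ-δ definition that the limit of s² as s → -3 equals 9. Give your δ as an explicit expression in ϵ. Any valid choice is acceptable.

δ = min(1, ϵ/7)

Let ϵ > 0. We seek δ > 0 with 0 < |s + 3| < δ ⇒ |s² − 9| < ϵ.
Factor: s² − 9 = (s + 3)(s - 3), so |s² − 9| = |s + 3|·|s - 3|.
Impose δ ≤ 1 so that |s| < 4; then |s - 3| ≤ 7.
Hence |s² − 9| ≤ 7|s + 3|, which is < ϵ once |s + 3| < ϵ/7.
Take δ = min(1, ϵ/7). If 0 < |s + 3| < δ then both bounds hold and |s² − 9| ≤ 7|s + 3| < 7·(ϵ/7) = ϵ.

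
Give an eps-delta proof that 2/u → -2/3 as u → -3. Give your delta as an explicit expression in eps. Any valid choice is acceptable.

delta = min(3/2, (9/4)eps)

Suppose eps > 0. We seek delta > 0 such that 0 < |u + 3| < delta implies |2/u + 2/3| < eps.
|2/u + 2/3| = 2·|-3 − u|/(3·|u|) = 2|u + 3|/(3|u|).
Require delta ≤ 3/2 so that |u| > 3 − 3/2 = 3/2, hence 3|u| > 9/2.
Then |2/u + 2/3| < 2|u + 3|/(9/2), which is < eps when |u + 3| < (9/4)eps.
Take delta = min(3/2, (9/4)eps). Then 0 < |u + 3| < delta gives both |u + 3| < 3/2 and |u + 3| < (9/4)eps, so |2/u + 2/3| < eps.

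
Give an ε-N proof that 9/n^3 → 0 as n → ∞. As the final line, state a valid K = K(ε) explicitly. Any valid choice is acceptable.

K = (9/ε)^{1/3}

Suppose ε > 0. For n ≥ 1, |9/n^3 − 0| = 9/n^3.
9/n^3 < ε ⇔ n^3 > 9/ε ⇔ n > (9/ε)^{1/3}.
Take K = (9/ε)^{1/3}. Then n > K implies 9/n^3 < ε.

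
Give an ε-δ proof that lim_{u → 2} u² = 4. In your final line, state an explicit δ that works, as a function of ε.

Suppose ε > 0. We seek δ > 0 with 0 < |u − 2| < δ ⇒ |u² − 4| < ε.
Factor: u² − 4 = (u − 2)(u + 2), so |u² − 4| = |u − 2|·|u + 2|.
Restrict δ ≤ 1. Then |u − 2| < 1 gives |u| < 3, so by the triangle inequality |u + 2| ≤ 3 + 2 = 5.
Hence |u² − 4| ≤ 5|u − 2|, which is < ε once |u − 2| < ε/5.
Take δ = min(1, ε/5). If 0 < |u − 2| < δ then both bounds hold and |u² − 4| ≤ 5|u − 2| < 5·(ε/5) = ε.

δ = min(1, ε/5)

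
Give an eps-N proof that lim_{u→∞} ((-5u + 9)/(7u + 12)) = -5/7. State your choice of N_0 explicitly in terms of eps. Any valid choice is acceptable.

N_0 = (123/49)/eps

Suppose eps > 0. We seek N_0 > 0 such that u > N_0 implies |(-5u + 9)/(7u + 12) + 5/7| < eps.
(-5u + 9)/(7u + 12) + 5/7 = (7(-5u + 9) − (-5)(7u + 12)) / (7(7u + 12)) = 123/(7(7u + 12)).
For u > 0 we have 7u + 12 > 7u, so |(-5u + 9)/(7u + 12) + 5/7| = 123/(7(7u + 12)) < 123/(7·7u) = (123/49)/u.
Thus |(-5u + 9)/(7u + 12) + 5/7| < eps whenever u > (123/49)/eps.
Take N_0 = (123/49)/eps. If u > N_0 then |(-5u + 9)/(7u + 12) + 5/7| < (123/49)/u < eps.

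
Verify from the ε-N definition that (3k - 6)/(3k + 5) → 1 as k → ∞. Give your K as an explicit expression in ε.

K = (11/3)/ε

Let ε > 0. For k ≥ 1, |(3k - 6)/(3k + 5) − 1| = |-33|/(3(3k + 5)) = 33/(3(3k + 5)).
Since 3k + 5 ≥ 3k for k ≥ 1, this is ≤ 33/(3·3k) = (11/3)/k.
So |(3k - 6)/(3k + 5) − 1| < ε whenever k > (11/3)/ε.
Take K = (11/3)/ε. If k > K then |(3k - 6)/(3k + 5) − 1| ≤ (11/3)/k < ε.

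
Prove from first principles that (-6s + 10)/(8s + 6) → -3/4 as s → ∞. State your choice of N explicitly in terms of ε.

Fix ε > 0. We seek N > 0 such that s > N implies |(-6s + 10)/(8s + 6) + 3/4| < ε.
(-6s + 10)/(8s + 6) + 3/4 = (8(-6s + 10) − (-6)(8s + 6)) / (8(8s + 6)) = 116/(8(8s + 6)).
For s > 0 we have 8s + 6 > 8s, so |(-6s + 10)/(8s + 6) + 3/4| = 116/(8(8s + 6)) < 116/(8·8s) = (29/16)/s.
Thus |(-6s + 10)/(8s + 6) + 3/4| < ε whenever s > (29/16)/ε.
Take N = (29/16)/ε. If s > N then |(-6s + 10)/(8s + 6) + 3/4| < (29/16)/s < ε.

N = (29/16)/ε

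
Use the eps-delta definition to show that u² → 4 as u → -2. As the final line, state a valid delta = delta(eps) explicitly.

Fix eps > 0. We seek delta > 0 with 0 < |u + 2| < delta ⇒ |u² − 4| < eps.
Factor: u² − 4 = (u + 2)(u - 2), so |u² − 4| = |u + 2|·|u - 2|.
Impose delta ≤ 1 so that |u| < 3; then |u - 2| ≤ 5.
Hence |u² − 4| ≤ 5|u + 2|, which is < eps once |u + 2| < eps/5.
Take delta = min(1, eps/5). If 0 < |u + 2| < delta then both bounds hold and |u² − 4| ≤ 5|u + 2| < 5·(eps/5) = eps.

delta = min(1, eps/5)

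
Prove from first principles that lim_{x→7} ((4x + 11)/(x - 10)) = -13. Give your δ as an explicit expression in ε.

Suppose ε > 0. We want δ > 0 with 0 < |x − 7| < δ ⇒ |(4x + 11)/(x - 10) + 13| < ε.
Combining over a common denominator, (4x + 11)/(x - 10) + 13 = [(4x + 11)·(-3) − 39·(x - 10)] / [(-3)·(x - 10)] = -51(x − 7) / ((-3)(x - 10)).
So |(4x + 11)/(x - 10) + 13| = 51|x − 7| / (3·|x − 10|).
Require δ ≤ 3/2, so |x − 10| ≥ |-3| − |x − 7| > 3 − 3/2 = 3/2.
Hence |(4x + 11)/(x - 10) + 13| < 51|x − 7|/(3·(3/2)) = (34/3)|x − 7|, which is < ε once |x − 7| < (3/34)ε.
Take δ = min(3/2, (3/34)ε). Then 0 < |x − 7| < δ forces both bounds, so |(4x + 11)/(x - 10) + 13| < ε.

δ = min(3/2, (3/34)ε)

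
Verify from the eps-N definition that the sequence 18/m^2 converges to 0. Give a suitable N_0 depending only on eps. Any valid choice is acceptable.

Let eps > 0. For m ≥ 1, |18/m^2 − 0| = 18/m^2.
18/m^2 < eps ⇔ m^2 > 18/eps ⇔ m > (18/eps)^{1/2}.
Take N_0 = (18/eps)^{1/2}. Then m > N_0 implies 18/m^2 < eps.

N_0 = (18/eps)^{1/2}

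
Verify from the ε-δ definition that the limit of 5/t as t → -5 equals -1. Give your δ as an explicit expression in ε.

δ = min(5/2, (5/2)ε)

Let ε > 0 be given. We seek δ > 0 such that 0 < |t + 5| < δ implies |5/t + 1| < ε.
|5/t + 1| = 5·|-5 − t|/(5·|t|) = 5|t + 5|/(5|t|).
Require δ ≤ 5/2 so that |t| > 5 − 5/2 = 5/2, hence 5|t| > 25/2.
Then |5/t + 1| < 5|t + 5|/(25/2), which is < ε when |t + 5| < (5/2)ε.
Take δ = min(5/2, (5/2)ε). Then 0 < |t + 5| < δ gives both |t + 5| < 5/2 and |t + 5| < (5/2)ε, so |5/t + 1| < ε.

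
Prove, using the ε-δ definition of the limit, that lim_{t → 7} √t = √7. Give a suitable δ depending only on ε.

Let ε > 0. We want δ > 0 such that 0 < |t − 7| < δ implies |√t − √7| < ε.
Rationalise: √t − √7 = (t − 7)/(√t + √7), so |√t − √7| = |t − 7|/(√t + √7).
Restrict δ ≤ 7 so that |t − 7| < 7 forces t > 0, and then √t + √7 > √7.
Hence |√t − √7| < |t − 7|/√7, which is < ε once |t − 7| < √7·ε.
Take δ = min(7, √7·ε). If 0 < |t − 7| < δ then t > 0 and |√t − √7| < |t − 7|/√7 < ε.

δ = min(7, √7·ε)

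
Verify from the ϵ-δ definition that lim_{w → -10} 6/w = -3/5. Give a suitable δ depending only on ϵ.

δ = min(5, (25/3)ϵ)

Suppose ϵ > 0. We seek δ > 0 such that 0 < |w + 10| < δ implies |6/w + 3/5| < ϵ.
|6/w + 3/5| = 6·|-10 − w|/(10·|w|) = 6|w + 10|/(10|w|).
Restrict δ ≤ 5. Then |w + 10| < 5 gives |w| > 5, so 10|w| > 50.
Then |6/w + 3/5| < 6|w + 10|/50, which is < ϵ when |w + 10| < (25/3)ϵ.
Take δ = min(5, (25/3)ϵ). Then 0 < |w + 10| < δ gives both |w + 10| < 5 and |w + 10| < (25/3)ϵ, so |6/w + 3/5| < ϵ.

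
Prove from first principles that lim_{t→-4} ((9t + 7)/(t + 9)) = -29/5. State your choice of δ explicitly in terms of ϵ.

Suppose ϵ > 0. We want δ > 0 with 0 < |t + 4| < δ ⇒ |(9t + 7)/(t + 9) + 29/5| < ϵ.
Combining over a common denominator, (9t + 7)/(t + 9) + 29/5 = [(9t + 7)·5 − (-29)·(t + 9)] / [5·(t + 9)] = 74(t + 4) / (5(t + 9)).
So |(9t + 7)/(t + 9) + 29/5| = 74|t + 4| / (5·|t + 9|).
Restrict δ ≤ 5/2. Then |t + 4| < 5/2 gives |t + 9| = |(t + 4) + 5| ≥ 5 − 5/2 = 5/2.
Hence |(9t + 7)/(t + 9) + 29/5| < 74|t + 4|/(5·(5/2)) = (148/25)|t + 4|, which is < ϵ once |t + 4| < (25/148)ϵ.
Take δ = min(5/2, (25/148)ϵ). Then 0 < |t + 4| < δ forces both bounds, so |(9t + 7)/(t + 9) + 29/5| < ϵ.

δ = min(5/2, (25/148)ϵ)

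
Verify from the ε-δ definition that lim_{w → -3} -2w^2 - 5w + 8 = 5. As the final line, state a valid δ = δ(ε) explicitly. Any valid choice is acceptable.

Suppose ε > 0. We want δ > 0 such that 0 < |w + 3| < δ implies |(-2w^2 - 5w + 8) − 5| < ε.
(-2w^2 - 5w + 8) − 5 = -2w^2 - 5w + 3 = (w + 3)(-2w + 1).
So |(-2w^2 - 5w + 8) − 5| = |w + 3|·|-2w + 1|.
Assume first that |w + 3| < 1, so |w| < 4. Then |-2w + 1| ≤ 2·4 + 1 = 9.
Hence |(-2w^2 - 5w + 8) − 5| ≤ 9|w + 3| < ε provided |w + 3| < ε/9.
Take δ = min(1, ε/9). Then 0 < |w + 3| < δ gives both |w + 3| < 1 and |w + 3| < ε/9, so |(-2w^2 - 5w + 8) − 5| < ε.

δ = min(1, ε/9)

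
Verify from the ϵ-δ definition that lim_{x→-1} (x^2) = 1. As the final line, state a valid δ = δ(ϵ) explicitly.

δ = min(1, ϵ/3)

Fix ϵ > 0. We seek δ > 0 with 0 < |x + 1| < δ ⇒ |x^2 − 1| < ϵ.
Factor: x^2 − 1 = (x + 1)(x - 1), so |x^2 − 1| = |x + 1|·|x - 1|.
Impose δ ≤ 1 so that |x| < 2; then |x - 1| ≤ 3.
Hence |x^2 − 1| ≤ 3|x + 1|, which is < ϵ once |x + 1| < ϵ/3.
Take δ = min(1, ϵ/3). If 0 < |x + 1| < δ then both bounds hold and |x^2 − 1| ≤ 3|x + 1| < 3·(ϵ/3) = ϵ.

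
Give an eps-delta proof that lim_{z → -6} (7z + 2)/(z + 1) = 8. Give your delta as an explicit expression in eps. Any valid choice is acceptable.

Let eps > 0. We want delta > 0 with 0 < |z + 6| < delta ⇒ |(7z + 2)/(z + 1) − 8| < eps.
Combining over a common denominator, (7z + 2)/(z + 1) − 8 = [(7z + 2)·(-5) − (-40)·(z + 1)] / [(-5)·(z + 1)] = 5(z + 6) / ((-5)(z + 1)).
So |(7z + 2)/(z + 1) − 8| = 5|z + 6| / (5·|z + 1|).
Require delta ≤ 5/2, so |z + 1| ≥ |-5| − |z + 6| > 5 − 5/2 = 5/2.
Hence |(7z + 2)/(z + 1) − 8| < 5|z + 6|/(5·(5/2)) = (2/5)|z + 6|, which is < eps once |z + 6| < (5/2)eps.
Take delta = min(5/2, (5/2)eps). Then 0 < |z + 6| < delta forces both bounds, so |(7z + 2)/(z + 1) − 8| < eps.

delta = min(5/2, (5/2)eps)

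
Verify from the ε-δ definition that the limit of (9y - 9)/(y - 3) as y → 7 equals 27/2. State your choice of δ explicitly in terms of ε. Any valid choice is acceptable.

Fix ε > 0. We want δ > 0 with 0 < |y − 7| < δ ⇒ |(9y - 9)/(y - 3) − (27/2)| < ε.
Combining over a common denominator, (9y - 9)/(y - 3) − (27/2) = [(9y - 9)·4 − 54·(y - 3)] / [4·(y - 3)] = -18(y − 7) / (4(y - 3)).
So |(9y - 9)/(y - 3) − (27/2)| = 18|y − 7| / (4·|y − 3|).
Require δ ≤ 2, so |y − 3| ≥ |4| − |y − 7| > 4 − 2 = 2.
Hence |(9y - 9)/(y - 3) − (27/2)| < 18|y − 7|/(4·2) = (9/4)|y − 7|, which is < ε once |y − 7| < (4/9)ε.
Take δ = min(2, (4/9)ε). Then 0 < |y − 7| < δ forces both bounds, so |(9y - 9)/(y - 3) − (27/2)| < ε.

δ = min(2, (4/9)ε)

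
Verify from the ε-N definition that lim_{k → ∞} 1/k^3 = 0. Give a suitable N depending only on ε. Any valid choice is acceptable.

N = (1/ε)^{1/3}

Let ε > 0. For k ≥ 1, |1/k^3 − 0| = 1/k^3.
1/k^3 < ε ⇔ k^3 > 1/ε ⇔ k > (1/ε)^{1/3}.
Take N = (1/ε)^{1/3}. Then k > N implies 1/k^3 < ε.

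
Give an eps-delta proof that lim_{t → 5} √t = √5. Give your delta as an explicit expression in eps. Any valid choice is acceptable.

Suppose eps > 0. We want delta > 0 such that 0 < |t − 5| < delta implies |√t − √5| < eps.
Rationalise: √t − √5 = (t − 5)/(√t + √5), so |√t − √5| = |t − 5|/(√t + √5).
Restrict delta ≤ 5 so that |t − 5| < 5 forces t > 0, and then √t + √5 > √5.
Hence |√t − √5| < |t − 5|/√5, which is < eps once |t − 5| < √5·eps.
Take delta = min(5, √5·eps). If 0 < |t − 5| < delta then t > 0 and |√t − √5| < |t − 5|/√5 < eps.

delta = min(5, √5·eps)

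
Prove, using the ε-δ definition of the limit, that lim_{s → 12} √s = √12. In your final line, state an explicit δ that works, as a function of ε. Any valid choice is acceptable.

δ = min(12, √12·ε)

Let ε > 0. We want δ > 0 such that 0 < |s − 12| < δ implies |√s − √12| < ε.
Multiplying by the conjugate, |√s − √12| = |s − 12|/(√s + √12).
Restrict δ ≤ 12 so that |s − 12| < 12 forces s > 0, and then √s + √12 > √12.
Hence |√s − √12| < |s − 12|/√12, which is < ε once |s − 12| < √12·ε.
Take δ = min(12, √12·ε). If 0 < |s − 12| < δ then s > 0 and |√s − √12| < |s − 12|/√12 < ε.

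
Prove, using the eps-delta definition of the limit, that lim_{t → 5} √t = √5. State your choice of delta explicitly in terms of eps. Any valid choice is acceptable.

delta = min(5, √5·eps)

Suppose eps > 0. We want delta > 0 such that 0 < |t − 5| < delta implies |√t − √5| < eps.
Rationalise: √t − √5 = (t − 5)/(√t + √5), so |√t − √5| = |t − 5|/(√t + √5).
Restrict delta ≤ 5 so that |t − 5| < 5 forces t > 0, and then √t + √5 > √5.
Hence |√t − √5| < |t − 5|/√5, which is < eps once |t − 5| < √5·eps.
Take delta = min(5, √5·eps). If 0 < |t − 5| < delta then t > 0 and |√t − √5| < |t − 5|/√5 < eps.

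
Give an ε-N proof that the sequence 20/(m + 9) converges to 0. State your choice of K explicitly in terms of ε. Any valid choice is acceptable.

K = 20/ε

Fix ε > 0. For m ≥ 1, |20/(m + 9) − 0| = 20/(m + 9) ≤ 20/m.
We need 20/m < ε, i.e. m > 20/ε.
Take K = 20/ε. If m > K then |20/(m + 9)| ≤ 20/m < ε.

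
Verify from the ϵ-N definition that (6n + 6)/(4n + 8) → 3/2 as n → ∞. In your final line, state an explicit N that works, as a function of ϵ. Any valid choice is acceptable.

Suppose ϵ > 0. For n ≥ 1, |(6n + 6)/(4n + 8) − (3/2)| = |-24|/(4(4n + 8)) = 24/(4(4n + 8)).
Since 4n + 8 ≥ 4n for n ≥ 1, this is ≤ 24/(4·4n) = (3/2)/n.
So |(6n + 6)/(4n + 8) − (3/2)| < ϵ whenever n > (3/2)/ϵ.
Take N = (3/2)/ϵ. If n > N then |(6n + 6)/(4n + 8) − (3/2)| ≤ (3/2)/n < ϵ.

N = (3/2)/ϵ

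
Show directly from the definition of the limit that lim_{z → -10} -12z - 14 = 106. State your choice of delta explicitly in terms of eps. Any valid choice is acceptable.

delta = eps/12

Let eps > 0. We need delta > 0 so that 0 < |z + 10| < delta implies |(-12z - 14) − 106| < eps.
|(-12z - 14) − 106| = |-12z - 120| = 12|z + 10|.
So 12|z + 10| < eps exactly when |z + 10| < eps/12.
Choosing delta = eps/12 gives |(-12z - 14) − 106| = 12|z + 10| < eps whenever |z + 10| < delta.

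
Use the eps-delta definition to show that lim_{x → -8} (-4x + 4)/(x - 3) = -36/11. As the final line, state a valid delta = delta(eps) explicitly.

delta = min(11/2, (121/16)eps)

Let eps > 0 be given. We want delta > 0 with 0 < |x + 8| < delta ⇒ |(-4x + 4)/(x - 3) + 36/11| < eps.
Combining over a common denominator, (-4x + 4)/(x - 3) + 36/11 = [(-4x + 4)·(-11) − 36·(x - 3)] / [(-11)·(x - 3)] = 8(x + 8) / ((-11)(x - 3)).
So |(-4x + 4)/(x - 3) + 36/11| = 8|x + 8| / (11·|x − 3|).
Require delta ≤ 11/2, so |x − 3| ≥ |-11| − |x + 8| > 11 − 11/2 = 11/2.
Hence |(-4x + 4)/(x - 3) + 36/11| < 8|x + 8|/(11·(11/2)) = (16/121)|x + 8|, which is < eps once |x + 8| < (121/16)eps.
Take delta = min(11/2, (121/16)eps). Then 0 < |x + 8| < delta forces both bounds, so |(-4x + 4)/(x - 3) + 36/11| < eps.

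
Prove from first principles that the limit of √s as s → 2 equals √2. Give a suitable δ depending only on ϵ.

δ = min(2, √2·ϵ)

Suppose ϵ > 0. We want δ > 0 such that 0 < |s − 2| < δ implies |√s − √2| < ϵ.
Multiplying by the conjugate, |√s − √2| = |s − 2|/(√s + √2).
Restrict δ ≤ 2 so that |s − 2| < 2 forces s > 0, and then √s + √2 > √2.
Hence |√s − √2| < |s − 2|/√2, which is < ϵ once |s − 2| < √2·ϵ.
Take δ = min(2, √2·ϵ). If 0 < |s − 2| < δ then s > 0 and |√s − √2| < |s − 2|/√2 < ϵ.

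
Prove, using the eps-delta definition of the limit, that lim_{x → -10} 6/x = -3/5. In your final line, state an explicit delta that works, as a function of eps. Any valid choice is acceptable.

Suppose eps > 0. We seek delta > 0 such that 0 < |x + 10| < delta implies |6/x + 3/5| < eps.
|6/x + 3/5| = 6·|-10 − x|/(10·|x|) = 6|x + 10|/(10|x|).
Require delta ≤ 5 so that |x| > 10 − 5 = 5, hence 10|x| > 50.
Then |6/x + 3/5| < 6|x + 10|/50, which is < eps when |x + 10| < (25/3)eps.
Take delta = min(5, (25/3)eps). Then 0 < |x + 10| < delta gives both |x + 10| < 5 and |x + 10| < (25/3)eps, so |6/x + 3/5| < eps.

delta = min(5, (25/3)eps)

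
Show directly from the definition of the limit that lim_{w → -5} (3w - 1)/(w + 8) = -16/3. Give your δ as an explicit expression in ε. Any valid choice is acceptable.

Let ε > 0. We want δ > 0 with 0 < |w + 5| < δ ⇒ |(3w - 1)/(w + 8) + 16/3| < ε.
Combining over a common denominator, (3w - 1)/(w + 8) + 16/3 = [(3w - 1)·3 − (-16)·(w + 8)] / [3·(w + 8)] = 25(w + 5) / (3(w + 8)).
So |(3w - 1)/(w + 8) + 16/3| = 25|w + 5| / (3·|w + 8|).
Restrict δ ≤ 3/2. Then |w + 5| < 3/2 gives |w + 8| = |(w + 5) + 3| ≥ 3 − 3/2 = 3/2.
Hence |(3w - 1)/(w + 8) + 16/3| < 25|w + 5|/(3·(3/2)) = (50/9)|w + 5|, which is < ε once |w + 5| < (9/50)ε.
Take δ = min(3/2, (9/50)ε). Then 0 < |w + 5| < δ forces both bounds, so |(3w - 1)/(w + 8) + 16/3| < ε.

δ = min(3/2, (9/50)ε)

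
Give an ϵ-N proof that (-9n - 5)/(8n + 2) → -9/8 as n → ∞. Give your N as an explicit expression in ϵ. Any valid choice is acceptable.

Let ϵ > 0. For n ≥ 1, |(-9n - 5)/(8n + 2) + 9/8| = |-22|/(8(8n + 2)) = 22/(8(8n + 2)).
Since 8n + 2 ≥ 8n for n ≥ 1, this is ≤ 22/(8·8n) = (11/32)/n.
So |(-9n - 5)/(8n + 2) + 9/8| < ϵ whenever n > (11/32)/ϵ.
Take N = (11/32)/ϵ. If n > N then |(-9n - 5)/(8n + 2) + 9/8| ≤ (11/32)/n < ϵ.

N = (11/32)/ϵ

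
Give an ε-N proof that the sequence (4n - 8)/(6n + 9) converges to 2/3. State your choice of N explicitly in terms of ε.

Fix ε > 0. For n ≥ 1, |(4n - 8)/(6n + 9) − (2/3)| = |-84|/(6(6n + 9)) = 84/(6(6n + 9)).
Since 6n + 9 ≥ 6n for n ≥ 1, this is ≤ 84/(6·6n) = (7/3)/n.
So |(4n - 8)/(6n + 9) − (2/3)| < ε whenever n > (7/3)/ε.
Take N = (7/3)/ε. If n > N then |(4n - 8)/(6n + 9) − (2/3)| ≤ (7/3)/n < ε.

N = (7/3)/ε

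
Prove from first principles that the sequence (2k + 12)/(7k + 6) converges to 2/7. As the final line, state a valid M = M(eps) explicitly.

M = (72/49)/eps

Let eps > 0. For k ≥ 1, |(2k + 12)/(7k + 6) − (2/7)| = |72|/(7(7k + 6)) = 72/(7(7k + 6)).
Since 7k + 6 ≥ 7k for k ≥ 1, this is ≤ 72/(7·7k) = (72/49)/k.
So |(2k + 12)/(7k + 6) − (2/7)| < eps whenever k > (72/49)/eps.
Take M = (72/49)/eps. If k > M then |(2k + 12)/(7k + 6) − (2/7)| ≤ (72/49)/k < eps.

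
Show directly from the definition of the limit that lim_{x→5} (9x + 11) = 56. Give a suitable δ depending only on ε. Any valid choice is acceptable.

Fix ε > 0. We need δ > 0 so that 0 < |x − 5| < δ implies |(9x + 11) − 56| < ε.
|(9x + 11) − 56| = |9x - 45| = 9|x − 5|.
Thus it suffices that |x − 5| < ε/9.
Choosing δ = ε/9 gives |(9x + 11) − 56| = 9|x − 5| < ε whenever |x − 5| < δ.

δ = ε/9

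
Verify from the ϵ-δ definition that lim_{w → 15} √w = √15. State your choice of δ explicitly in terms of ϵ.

Fix ϵ > 0. We want δ > 0 such that 0 < |w − 15| < δ implies |√w − √15| < ϵ.
Multiplying by the conjugate, |√w − √15| = |w − 15|/(√w + √15).
Restrict δ ≤ 15 so that |w − 15| < 15 forces w > 0, and then √w + √15 > √15.
Hence |√w − √15| < |w − 15|/√15, which is < ϵ once |w − 15| < √15·ϵ.
Take δ = min(15, √15·ϵ). If 0 < |w − 15| < δ then w > 0 and |√w − √15| < |w − 15|/√15 < ϵ.

δ = min(15, √15·ϵ)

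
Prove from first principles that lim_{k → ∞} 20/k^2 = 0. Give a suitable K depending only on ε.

K = (20/ε)^{1/2}

Let ε > 0 be given. For k ≥ 1, |20/k^2 − 0| = 20/k^2.
20/k^2 < ε ⇔ k^2 > 20/ε ⇔ k > (20/ε)^{1/2}.
Take K = (20/ε)^{1/2}. Then k > K implies 20/k^2 < ε.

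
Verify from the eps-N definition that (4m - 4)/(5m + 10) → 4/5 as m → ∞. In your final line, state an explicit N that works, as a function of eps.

N = (12/5)/eps

Suppose eps > 0. For m ≥ 1, |(4m - 4)/(5m + 10) − (4/5)| = |-60|/(5(5m + 10)) = 60/(5(5m + 10)).
Since 5m + 10 ≥ 5m for m ≥ 1, this is ≤ 60/(5·5m) = (12/5)/m.
So |(4m - 4)/(5m + 10) − (4/5)| < eps whenever m > (12/5)/eps.
Take N = (12/5)/eps. If m > N then |(4m - 4)/(5m + 10) − (4/5)| ≤ (12/5)/m < eps.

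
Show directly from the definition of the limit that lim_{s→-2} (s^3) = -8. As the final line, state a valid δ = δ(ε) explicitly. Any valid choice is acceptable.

δ = min(1, ε/19)

Let ε > 0. We seek δ > 0 with 0 < |s + 2| < δ ⇒ |s^3 + 8| < ε.
Factor: s^3 + 8 = (s + 2)(s^2 - 2s + 4), so |s^3 + 8| = |s + 2|·|s^2 - 2s + 4|.
Impose δ ≤ 1 so that |s| < 3; then |s^2 - 2s + 4| ≤ 19.
Hence |s^3 + 8| ≤ 19|s + 2|, which is < ε once |s + 2| < ε/19.
Take δ = min(1, ε/19). If 0 < |s + 2| < δ then both bounds hold and |s^3 + 8| ≤ 19|s + 2| < 19·(ε/19) = ε.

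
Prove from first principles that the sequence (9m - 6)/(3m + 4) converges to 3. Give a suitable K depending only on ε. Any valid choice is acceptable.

K = 6/ε

Suppose ε > 0. For m ≥ 1, |(9m - 6)/(3m + 4) − 3| = |-54|/(3(3m + 4)) = 54/(3(3m + 4)).
Since 3m + 4 ≥ 3m for m ≥ 1, this is ≤ 54/(3·3m) = 6/m.
So |(9m - 6)/(3m + 4) − 3| < ε whenever m > 6/ε.
Take K = 6/ε. If m > K then |(9m - 6)/(3m + 4) − 3| ≤ 6/m < ε.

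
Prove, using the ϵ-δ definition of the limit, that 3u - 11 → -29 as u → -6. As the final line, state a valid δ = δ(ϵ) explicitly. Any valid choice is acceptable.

δ = ϵ/3

Let ϵ > 0 be given. We need δ > 0 so that 0 < |u + 6| < δ implies |(3u - 11) + 29| < ϵ.
|(3u - 11) + 29| = |3u + 18| = 3|u + 6|.
So 3|u + 6| < ϵ exactly when |u + 6| < ϵ/3.
Take δ = ϵ/3. If 0 < |u + 6| < δ then |(3u - 11) + 29| = 3|u + 6| < 3·(ϵ/3) = ϵ.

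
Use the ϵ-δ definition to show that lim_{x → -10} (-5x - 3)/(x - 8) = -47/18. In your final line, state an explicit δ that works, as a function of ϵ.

δ = min(9, (162/43)ϵ)

Let ϵ > 0. We want δ > 0 with 0 < |x + 10| < δ ⇒ |(-5x - 3)/(x - 8) + 47/18| < ϵ.
Combining over a common denominator, (-5x - 3)/(x - 8) + 47/18 = [(-5x - 3)·(-18) − 47·(x - 8)] / [(-18)·(x - 8)] = 43(x + 10) / ((-18)(x - 8)).
So |(-5x - 3)/(x - 8) + 47/18| = 43|x + 10| / (18·|x − 8|).
Restrict δ ≤ 9. Then |x + 10| < 9 gives |x − 8| = |(x + 10) + (-18)| ≥ 18 − 9 = 9.
Hence |(-5x - 3)/(x - 8) + 47/18| < 43|x + 10|/(18·9) = (43/162)|x + 10|, which is < ϵ once |x + 10| < (162/43)ϵ.
Take δ = min(9, (162/43)ϵ). Then 0 < |x + 10| < δ forces both bounds, so |(-5x - 3)/(x - 8) + 47/18| < ϵ.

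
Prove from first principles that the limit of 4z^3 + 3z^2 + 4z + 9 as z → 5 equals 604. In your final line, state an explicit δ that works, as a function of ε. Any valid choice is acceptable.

Suppose ε > 0. We want δ > 0 such that 0 < |z − 5| < δ implies |(4z^3 + 3z^2 + 4z + 9) − 604| < ε.
(4z^3 + 3z^2 + 4z + 9) − 604 = 4z^3 + 3z^2 + 4z - 595 = (z − 5)(4z^2 + 23z + 119).
So |(4z^3 + 3z^2 + 4z + 9) − 604| = |z − 5|·|4z^2 + 23z + 119|.
Require δ ≤ 1. Then |z − 5| < 1 gives |z| < 6, and by the triangle inequality |4z^2 + 23z + 119| ≤ 4·6^2 + 23·6 + 119 = 401.
Hence |(4z^3 + 3z^2 + 4z + 9) − 604| ≤ 401|z − 5| < ε provided |z − 5| < ε/401.
Choosing δ = min(1, ε/401) ensures both conditions, hence |(4z^3 + 3z^2 + 4z + 9) − 604| < ε.

δ = min(1, ε/401)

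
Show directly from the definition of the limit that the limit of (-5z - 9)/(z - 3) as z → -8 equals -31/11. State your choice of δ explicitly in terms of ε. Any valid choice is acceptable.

δ = min(11/2, (121/48)ε)

Fix ε > 0. We want δ > 0 with 0 < |z + 8| < δ ⇒ |(-5z - 9)/(z - 3) + 31/11| < ε.
Combining over a common denominator, (-5z - 9)/(z - 3) + 31/11 = [(-5z - 9)·(-11) − 31·(z - 3)] / [(-11)·(z - 3)] = 24(z + 8) / ((-11)(z - 3)).
So |(-5z - 9)/(z - 3) + 31/11| = 24|z + 8| / (11·|z − 3|).
Restrict δ ≤ 11/2. Then |z + 8| < 11/2 gives |z − 3| = |(z + 8) + (-11)| ≥ 11 − 11/2 = 11/2.
Hence |(-5z - 9)/(z - 3) + 31/11| < 24|z + 8|/(11·(11/2)) = (48/121)|z + 8|, which is < ε once |z + 8| < (121/48)ε.
Take δ = min(11/2, (121/48)ε). Then 0 < |z + 8| < δ forces both bounds, so |(-5z - 9)/(z - 3) + 31/11| < ε.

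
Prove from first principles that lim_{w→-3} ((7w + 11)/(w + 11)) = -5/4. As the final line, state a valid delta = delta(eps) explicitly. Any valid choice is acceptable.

Suppose eps > 0. We want delta > 0 with 0 < |w + 3| < delta ⇒ |(7w + 11)/(w + 11) + 5/4| < eps.
Combining over a common denominator, (7w + 11)/(w + 11) + 5/4 = [(7w + 11)·8 − (-10)·(w + 11)] / [8·(w + 11)] = 66(w + 3) / (8(w + 11)).
So |(7w + 11)/(w + 11) + 5/4| = 66|w + 3| / (8·|w + 11|).
Restrict delta ≤ 4. Then |w + 3| < 4 gives |w + 11| = |(w + 3) + 8| ≥ 8 − 4 = 4.
Hence |(7w + 11)/(w + 11) + 5/4| < 66|w + 3|/(8·4) = (33/16)|w + 3|, which is < eps once |w + 3| < (16/33)eps.
Take delta = min(4, (16/33)eps). Then 0 < |w + 3| < delta forces both bounds, so |(7w + 11)/(w + 11) + 5/4| < eps.

delta = min(4, (16/33)eps)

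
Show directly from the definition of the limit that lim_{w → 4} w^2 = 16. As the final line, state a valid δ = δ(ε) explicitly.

Let ε > 0. We seek δ > 0 with 0 < |w − 4| < δ ⇒ |w^2 − 16| < ε.
Factor: w^2 − 16 = (w − 4)(w + 4), so |w^2 − 16| = |w − 4|·|w + 4|.
Impose δ ≤ 1 so that |w| < 5; then |w + 4| ≤ 9.
Hence |w^2 − 16| ≤ 9|w − 4|, which is < ε once |w − 4| < ε/9.
Take δ = min(1, ε/9). If 0 < |w − 4| < δ then both bounds hold and |w^2 − 16| ≤ 9|w − 4| < 9·(ε/9) = ε.

δ = min(1, ε/9)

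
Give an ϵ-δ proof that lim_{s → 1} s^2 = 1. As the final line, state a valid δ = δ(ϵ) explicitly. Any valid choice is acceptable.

δ = min(2, ϵ/4)

Let ϵ > 0. We seek δ > 0 with 0 < |s − 1| < δ ⇒ |s^2 − 1| < ϵ.
Factor: s^2 − 1 = (s − 1)(s + 1), so |s^2 − 1| = |s − 1|·|s + 1|.
Restrict δ ≤ 2. Then |s − 1| < 2 gives |s| < 3, so by the triangle inequality |s + 1| ≤ 3 + 1 = 4.
Hence |s^2 − 1| ≤ 4|s − 1|, which is < ϵ once |s − 1| < ϵ/4.
Take δ = min(2, ϵ/4). If 0 < |s − 1| < δ then both bounds hold and |s^2 − 1| ≤ 4|s − 1| < 4·(ϵ/4) = ϵ.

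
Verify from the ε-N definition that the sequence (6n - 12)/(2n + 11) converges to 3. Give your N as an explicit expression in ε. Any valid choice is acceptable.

Let ε > 0. For n ≥ 1, |(6n - 12)/(2n + 11) − 3| = |-90|/(2(2n + 11)) = 90/(2(2n + 11)).
Since 2n + 11 ≥ 2n for n ≥ 1, this is ≤ 90/(2·2n) = (45/2)/n.
So |(6n - 12)/(2n + 11) − 3| < ε whenever n > (45/2)/ε.
Take N = (45/2)/ε. If n > N then |(6n - 12)/(2n + 11) − 3| ≤ (45/2)/n < ε.

N = (45/2)/ε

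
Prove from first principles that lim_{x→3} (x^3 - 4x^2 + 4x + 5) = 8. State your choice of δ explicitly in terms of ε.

δ = min(2, ε/31)

Suppose ε > 0. We want δ > 0 such that 0 < |x − 3| < δ implies |(x^3 - 4x^2 + 4x + 5) − 8| < ε.
(x^3 - 4x^2 + 4x + 5) − 8 = x^3 - 4x^2 + 4x - 3 = (x − 3)(x^2 - x + 1).
So |(x^3 - 4x^2 + 4x + 5) − 8| = |x − 3|·|x^2 - x + 1|.
Assume first that |x − 3| < 2, so |x| < 5. Then |x^2 - x + 1| ≤ 5^2 + 5 + 1 = 31.
Hence |(x^3 - 4x^2 + 4x + 5) − 8| ≤ 31|x − 3| < ε provided |x − 3| < ε/31.
Take δ = min(2, ε/31). Then 0 < |x − 3| < δ gives both |x − 3| < 2 and |x − 3| < ε/31, so |(x^3 - 4x^2 + 4x + 5) − 8| < ε.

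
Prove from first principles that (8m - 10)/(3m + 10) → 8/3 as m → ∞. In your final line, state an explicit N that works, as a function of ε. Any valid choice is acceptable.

Let ε > 0 be given. For m ≥ 1, |(8m - 10)/(3m + 10) − (8/3)| = |-110|/(3(3m + 10)) = 110/(3(3m + 10)).
Since 3m + 10 ≥ 3m for m ≥ 1, this is ≤ 110/(3·3m) = (110/9)/m.
So |(8m - 10)/(3m + 10) − (8/3)| < ε whenever m > (110/9)/ε.
Take N = (110/9)/ε. If m > N then |(8m - 10)/(3m + 10) − (8/3)| ≤ (110/9)/m < ε.

N = (110/9)/ε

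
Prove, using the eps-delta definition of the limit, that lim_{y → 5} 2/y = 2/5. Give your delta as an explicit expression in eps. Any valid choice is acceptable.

Let eps > 0 be given. We seek delta > 0 such that 0 < |y − 5| < delta implies |2/y − (2/5)| < eps.
|2/y − (2/5)| = 2·|5 − y|/(5·|y|) = 2|y − 5|/(5|y|).
Require delta ≤ 5/2 so that |y| > 5 − 5/2 = 5/2, hence 5|y| > 25/2.
Then |2/y − (2/5)| < 2|y − 5|/(25/2), which is < eps when |y − 5| < (25/4)eps.
Take delta = min(5/2, (25/4)eps). Then 0 < |y − 5| < delta gives both |y − 5| < 5/2 and |y − 5| < (25/4)eps, so |2/y − (2/5)| < eps.

delta = min(5/2, (25/4)eps)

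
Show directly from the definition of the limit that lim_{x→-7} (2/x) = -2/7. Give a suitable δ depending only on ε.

δ = min(7/2, (49/4)ε)

Suppose ε > 0. We seek δ > 0 such that 0 < |x + 7| < δ implies |2/x + 2/7| < ε.
|2/x + 2/7| = 2·|-7 − x|/(7·|x|) = 2|x + 7|/(7|x|).
Require δ ≤ 7/2 so that |x| > 7 − 7/2 = 7/2, hence 7|x| > 49/2.
Then |2/x + 2/7| < 2|x + 7|/(49/2), which is < ε when |x + 7| < (49/4)ε.
Take δ = min(7/2, (49/4)ε). Then 0 < |x + 7| < δ gives both |x + 7| < 7/2 and |x + 7| < (49/4)ε, so |2/x + 2/7| < ε.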